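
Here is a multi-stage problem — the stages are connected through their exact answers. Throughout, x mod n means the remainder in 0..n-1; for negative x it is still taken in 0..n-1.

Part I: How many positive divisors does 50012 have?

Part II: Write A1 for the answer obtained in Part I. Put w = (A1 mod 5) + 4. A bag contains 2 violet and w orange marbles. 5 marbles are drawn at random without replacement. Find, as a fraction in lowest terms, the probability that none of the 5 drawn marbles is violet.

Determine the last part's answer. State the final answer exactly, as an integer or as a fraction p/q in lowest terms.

Part I: 50012 = 2^2 * 12503; number of divisors = (2+1) * (1+1) = 6; answer 6
Part II: A1 = 6; w = 5; total draws C(7,5) = 21; favorable C(5,5) = 1; P = 1/21; answer 1/21

1/21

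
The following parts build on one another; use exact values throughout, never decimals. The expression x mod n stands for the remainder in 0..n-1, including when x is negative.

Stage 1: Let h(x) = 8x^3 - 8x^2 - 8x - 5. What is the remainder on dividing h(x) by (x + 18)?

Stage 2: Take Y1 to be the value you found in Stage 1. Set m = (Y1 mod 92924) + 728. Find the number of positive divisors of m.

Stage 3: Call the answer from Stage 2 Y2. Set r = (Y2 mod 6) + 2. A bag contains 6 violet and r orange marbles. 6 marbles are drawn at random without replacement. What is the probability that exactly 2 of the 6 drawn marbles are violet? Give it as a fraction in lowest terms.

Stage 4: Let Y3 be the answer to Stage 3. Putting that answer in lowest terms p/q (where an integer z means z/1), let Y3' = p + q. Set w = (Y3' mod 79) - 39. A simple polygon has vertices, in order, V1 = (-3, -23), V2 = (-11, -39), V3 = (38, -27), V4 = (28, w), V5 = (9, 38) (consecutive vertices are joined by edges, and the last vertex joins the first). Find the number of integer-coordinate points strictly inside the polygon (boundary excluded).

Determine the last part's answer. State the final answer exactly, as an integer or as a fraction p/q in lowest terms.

Stage 1: remainder = value at the root: 8*(-18)^3 - 8*(-18)^2 - 8*(-18)^1 - 5 = (-46656) + (-2592) + (144) + (-5) = -49109; answer -49109
Stage 2: Y1 = -49109; m = 44543; 44543 is prime, so its only divisors are 1 and 44543; count = 2; answer 2
Stage 3: Y2 = 2; r = 4; total draws C(10,6) = 210; favorable C(6,2)*C(4,4) = 15; P = 1/14; answer 1/14
Stage 4: Y3 = 1/14; threaded value p + q = 15; w = -24; cross terms: (-3*-39 - -11*-23)=-136, (-11*-27 - 38*-39)=1779, (38*-24 - 28*-27)=-156, (28*38 - 9*-24)=1280, (9*-23 - -3*38)=-93; twice the area = |2674| = 2674; area = 1337; boundary points = 8 + 1 + 1 + 1 + 1 = 12; strictly interior points = area - boundary/2 + 1 = 1332; answer 1332

1332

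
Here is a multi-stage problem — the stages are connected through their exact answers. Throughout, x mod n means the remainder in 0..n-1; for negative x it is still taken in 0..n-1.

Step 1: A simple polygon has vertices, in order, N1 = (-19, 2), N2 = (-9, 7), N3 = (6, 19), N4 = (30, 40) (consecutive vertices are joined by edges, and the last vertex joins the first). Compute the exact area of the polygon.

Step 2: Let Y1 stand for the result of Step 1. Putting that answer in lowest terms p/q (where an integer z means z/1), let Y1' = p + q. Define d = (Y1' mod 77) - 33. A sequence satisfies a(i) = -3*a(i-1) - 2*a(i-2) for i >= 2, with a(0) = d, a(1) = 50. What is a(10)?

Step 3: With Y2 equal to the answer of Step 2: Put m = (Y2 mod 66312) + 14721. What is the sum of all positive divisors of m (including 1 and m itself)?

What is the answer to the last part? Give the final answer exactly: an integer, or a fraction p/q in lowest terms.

68448

Step 1: cross terms: (-19*7 - -9*2)=-115, (-9*19 - 6*7)=-213, (6*40 - 30*19)=-330, (30*2 - -19*40)=820; twice the area = |162| = 162; area = 81; answer 81
Step 2: Y1 = 81; threaded value p + q = 82; d = -28; a(2) = -3*(50) - 2*(-28) = -94; iterating: a(2)=-94, a(3)=182, a(4)=-358, a(5)=710, a(6)=-1414, a(7)=2822, a(8)=-5638, a(9)=11270, a(10)=-22534; answer -22534
Step 3: Y2 = -22534; m = 58499; 58499 = 7 * 61 * 137; sigma = (1 + 7) * (1 + 61) * (1 + 137) = 8 * 62 * 138 = 68448; answer 68448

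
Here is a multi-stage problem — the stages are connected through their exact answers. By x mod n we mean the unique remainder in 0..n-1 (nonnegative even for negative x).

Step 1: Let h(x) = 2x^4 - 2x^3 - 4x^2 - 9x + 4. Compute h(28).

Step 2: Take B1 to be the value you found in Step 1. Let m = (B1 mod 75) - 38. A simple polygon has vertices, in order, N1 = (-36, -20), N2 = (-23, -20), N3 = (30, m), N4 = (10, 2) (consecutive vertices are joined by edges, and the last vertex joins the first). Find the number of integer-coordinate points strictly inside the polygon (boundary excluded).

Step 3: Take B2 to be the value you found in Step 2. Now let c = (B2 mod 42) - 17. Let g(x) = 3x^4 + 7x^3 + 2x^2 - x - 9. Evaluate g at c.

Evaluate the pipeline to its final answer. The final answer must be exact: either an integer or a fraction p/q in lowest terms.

101378

Step 1: 2*(28)^4 - 2*(28)^3 - 4*(28)^2 - 9*(28)^1 + 4 = (1229312) + (-43904) + (-3136) + (-252) + (4) = 1182024; answer 1182024
Step 2: B1 = 1182024; m = -14; cross terms: (-36*-20 - -23*-20)=260, (-23*-14 - 30*-20)=922, (30*2 - 10*-14)=200, (10*-20 - -36*2)=-128; twice the area = |1254| = 1254; area = 627; boundary points = 13 + 1 + 4 + 2 = 20; strictly interior points = area - boundary/2 + 1 = 618; answer 618
Step 3: B2 = 618; c = 13; 3*(13)^4 + 7*(13)^3 + 2*(13)^2 - 1*(13)^1 - 9 = (85683) + (15379) + (338) + (-13) + (-9) = 101378; answer 101378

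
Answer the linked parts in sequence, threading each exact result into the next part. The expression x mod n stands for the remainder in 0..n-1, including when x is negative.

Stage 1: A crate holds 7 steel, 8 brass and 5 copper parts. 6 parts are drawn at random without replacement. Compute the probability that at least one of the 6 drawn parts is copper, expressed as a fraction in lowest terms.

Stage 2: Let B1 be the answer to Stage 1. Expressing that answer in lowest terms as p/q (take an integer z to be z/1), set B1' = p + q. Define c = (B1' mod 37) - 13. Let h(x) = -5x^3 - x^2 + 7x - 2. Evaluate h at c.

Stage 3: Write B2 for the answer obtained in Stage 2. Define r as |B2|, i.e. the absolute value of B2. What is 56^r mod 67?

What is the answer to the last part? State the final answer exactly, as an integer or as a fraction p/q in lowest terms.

16

Stage 1: total draws C(20,6) = 38760; complement C(15,6) = 5005; favorable 38760 - 5005 = 33755; P = 6751/7752; answer 6751/7752
Stage 2: B1 = 6751/7752; threaded value p + q = 14503; c = 23; -5*(23)^3 - 1*(23)^2 + 7*(23)^1 - 2 = (-60835) + (-529) + (161) + (-2) = -61205; answer -61205
Stage 3: B2 = -61205; r = 61205; squarings mod 67: 56^1=56, 56^2=54, 56^4=35, 56^8=19, 56^16=26, 56^32=6, 56^64=36, 56^128=23, 56^256=60, 56^512=49, 56^1024=56, 56^2048=54, 56^4096=35, 56^8192=19, 56^16384=26, 56^32768=6; 56^61205 = 56^1 * 56^4 * 56^16 * 56^256 * 56^512 * 56^1024 * 56^2048 * 56^8192 * 56^16384 * 56^32768 = 16 (mod 67); answer 16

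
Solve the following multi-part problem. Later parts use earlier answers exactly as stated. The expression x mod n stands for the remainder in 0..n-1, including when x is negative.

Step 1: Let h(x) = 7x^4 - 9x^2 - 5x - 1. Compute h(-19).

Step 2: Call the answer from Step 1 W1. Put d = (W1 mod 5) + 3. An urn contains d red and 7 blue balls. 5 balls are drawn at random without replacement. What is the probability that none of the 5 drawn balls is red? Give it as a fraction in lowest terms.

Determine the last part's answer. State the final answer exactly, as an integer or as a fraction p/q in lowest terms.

Step 1: 7*(-19)^4 - 9*(-19)^2 - 5*(-19)^1 - 1 = (912247) + (-3249) + (95) + (-1) = 909092; answer 909092
Step 2: W1 = 909092; d = 5; total draws C(12,5) = 792; favorable C(7,5) = 21; P = 7/264; answer 7/264

7/264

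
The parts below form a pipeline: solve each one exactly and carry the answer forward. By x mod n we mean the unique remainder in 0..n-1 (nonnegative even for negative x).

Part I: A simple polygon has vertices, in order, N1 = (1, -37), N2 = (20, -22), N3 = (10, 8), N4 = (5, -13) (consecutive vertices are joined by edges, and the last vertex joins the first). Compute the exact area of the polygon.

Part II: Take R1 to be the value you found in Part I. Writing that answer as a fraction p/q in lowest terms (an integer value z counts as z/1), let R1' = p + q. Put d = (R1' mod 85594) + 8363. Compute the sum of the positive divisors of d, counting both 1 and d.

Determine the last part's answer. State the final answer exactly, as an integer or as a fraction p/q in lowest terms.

Part I: cross terms: (1*-22 - 20*-37)=718, (20*8 - 10*-22)=380, (10*-13 - 5*8)=-170, (5*-37 - 1*-13)=-172; twice the area = |756| = 756; area = 378; answer 378
Part II: R1 = 378; threaded value p + q = 379; d = 8742; 8742 = 2 * 3 * 31 * 47; sigma = (1 + 2) * (1 + 3) * (1 + 31) * (1 + 47) = 3 * 4 * 32 * 48 = 18432; answer 18432

18432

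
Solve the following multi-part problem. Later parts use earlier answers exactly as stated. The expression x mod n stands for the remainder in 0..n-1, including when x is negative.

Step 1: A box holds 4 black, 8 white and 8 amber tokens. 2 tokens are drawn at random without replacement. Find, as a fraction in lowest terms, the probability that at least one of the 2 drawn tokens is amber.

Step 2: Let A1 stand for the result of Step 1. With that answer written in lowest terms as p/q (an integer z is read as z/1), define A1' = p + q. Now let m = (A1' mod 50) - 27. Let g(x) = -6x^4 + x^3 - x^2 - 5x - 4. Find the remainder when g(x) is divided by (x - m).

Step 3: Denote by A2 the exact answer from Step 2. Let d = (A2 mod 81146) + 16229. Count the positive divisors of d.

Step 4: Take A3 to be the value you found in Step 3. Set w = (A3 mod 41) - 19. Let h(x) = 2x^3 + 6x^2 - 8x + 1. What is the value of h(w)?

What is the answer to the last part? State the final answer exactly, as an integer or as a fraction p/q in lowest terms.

Step 1: total draws C(20,2) = 190; complement C(12,2) = 66; favorable 190 - 66 = 124; P = 62/95; answer 62/95
Step 2: A1 = 62/95; threaded value p + q = 157; m = -20; remainder = value at the root: -6*(-20)^4 + 1*(-20)^3 - 1*(-20)^2 - 5*(-20)^1 - 4 = (-960000) + (-8000) + (-400) + (100) + (-4) = -968304; answer -968304
Step 3: A2 = -968304; d = 21677; 21677 = 53 * 409; number of divisors = (1+1) * (1+1) = 4; answer 4
Step 4: A3 = 4; w = -15; 2*(-15)^3 + 6*(-15)^2 - 8*(-15)^1 + 1 = (-6750) + (1350) + (120) + (1) = -5279; answer -5279

-5279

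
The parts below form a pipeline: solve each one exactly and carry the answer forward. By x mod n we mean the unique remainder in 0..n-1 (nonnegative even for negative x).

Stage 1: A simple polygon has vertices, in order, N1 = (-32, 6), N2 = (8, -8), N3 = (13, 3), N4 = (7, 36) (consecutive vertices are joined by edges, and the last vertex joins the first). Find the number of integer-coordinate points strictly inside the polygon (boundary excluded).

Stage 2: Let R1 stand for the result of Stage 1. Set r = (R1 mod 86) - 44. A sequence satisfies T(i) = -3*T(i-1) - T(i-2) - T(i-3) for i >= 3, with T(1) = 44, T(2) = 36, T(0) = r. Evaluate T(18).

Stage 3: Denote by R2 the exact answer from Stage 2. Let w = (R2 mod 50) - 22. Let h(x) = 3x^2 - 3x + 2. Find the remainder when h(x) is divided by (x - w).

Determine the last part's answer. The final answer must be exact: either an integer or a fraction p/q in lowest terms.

1952

Stage 1: cross terms: (-32*-8 - 8*6)=208, (8*3 - 13*-8)=128, (13*36 - 7*3)=447, (7*6 - -32*36)=1194; twice the area = |1977| = 1977; area = 1977/2; boundary points = 2 + 1 + 3 + 3 = 9; strictly interior points = area - boundary/2 + 1 = 985; answer 985
Stage 2: R1 = 985; r = -5; T(3) = -3*(36) - 1*(44) - 1*(-5) = -147; iterating: T(3)=-147, T(4)=361, T(5)=-972, T(6)=2702, T(7)=-7495, T(8)=20755, T(9)=-57472, T(10)=159156, T(11)=-440751, T(12)=1220569, T(13)=-3380112, T(14)=9360518, T(15)=-25922011, T(16)=71785627, T(17)=-198795388, T(18)=550522548; answer 550522548
Stage 3: R2 = 550522548; w = 26; remainder = value at the root: 3*(26)^2 - 3*(26)^1 + 2 = (2028) + (-78) + (2) = 1952; answer 1952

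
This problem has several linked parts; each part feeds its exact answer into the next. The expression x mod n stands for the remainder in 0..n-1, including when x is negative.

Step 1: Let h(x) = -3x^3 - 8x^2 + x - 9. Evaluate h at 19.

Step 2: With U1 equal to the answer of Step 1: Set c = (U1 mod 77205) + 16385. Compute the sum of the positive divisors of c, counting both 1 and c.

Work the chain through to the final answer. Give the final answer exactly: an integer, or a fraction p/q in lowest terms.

Step 1: -3*(19)^3 - 8*(19)^2 + 1*(19)^1 - 9 = (-20577) + (-2888) + (19) + (-9) = -23455; answer -23455
Step 2: U1 = -23455; c = 70135; 70135 = 5 * 13^2 * 83; sigma = (1 + 5) * (1 + 13 + 169) * (1 + 83) = 6 * 183 * 84 = 92232; answer 92232

92232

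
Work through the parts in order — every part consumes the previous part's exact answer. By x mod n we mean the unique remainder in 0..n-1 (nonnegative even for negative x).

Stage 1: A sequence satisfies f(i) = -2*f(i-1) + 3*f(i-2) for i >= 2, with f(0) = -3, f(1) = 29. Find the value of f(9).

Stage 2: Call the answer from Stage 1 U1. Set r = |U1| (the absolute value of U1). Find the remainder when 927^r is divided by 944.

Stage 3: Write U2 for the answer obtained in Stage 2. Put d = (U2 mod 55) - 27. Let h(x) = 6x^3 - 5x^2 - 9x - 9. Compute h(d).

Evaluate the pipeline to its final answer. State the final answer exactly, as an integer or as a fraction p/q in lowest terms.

Stage 1: f(2) = -2*(29) + 3*(-3) = -67; iterating: f(2)=-67, f(3)=221, f(4)=-643, f(5)=1949, f(6)=-5827, f(7)=17501, f(8)=-52483, f(9)=157469; answer 157469
Stage 2: U1 = 157469; r = 157469; squarings mod 944: 927^1=927, 927^2=289, 927^4=449, 927^8=529, 927^16=417, 927^32=193, 927^64=433, 927^128=577, 927^256=641, 927^512=241, 927^1024=497, 927^2048=625, 927^4096=753, 927^8192=609, 927^16384=833, 927^32768=49, 927^65536=513, 927^131072=737; 927^157469 = 927^1 * 927^4 * 927^8 * 927^16 * 927^256 * 927^512 * 927^1024 * 927^8192 * 927^16384 * 927^131072 = 111 (mod 944); answer 111
Stage 3: U2 = 111; d = -26; 6*(-26)^3 - 5*(-26)^2 - 9*(-26)^1 - 9 = (-105456) + (-3380) + (234) + (-9) = -108611; answer -108611

-108611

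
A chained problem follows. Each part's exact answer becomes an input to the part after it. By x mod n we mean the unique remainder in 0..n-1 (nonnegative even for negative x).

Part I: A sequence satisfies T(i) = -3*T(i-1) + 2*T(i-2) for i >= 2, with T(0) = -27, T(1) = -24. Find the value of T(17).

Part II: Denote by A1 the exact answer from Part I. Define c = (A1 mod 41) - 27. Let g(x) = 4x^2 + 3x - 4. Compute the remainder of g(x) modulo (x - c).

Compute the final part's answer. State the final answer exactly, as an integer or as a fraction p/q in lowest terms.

Part I: T(2) = -3*(-24) + 2*(-27) = 18; iterating: T(2)=18, T(3)=-102, T(4)=342, T(5)=-1230, T(6)=4374, T(7)=-15582, T(8)=55494, T(9)=-197646, T(10)=703926, T(11)=-2507070, T(12)=8929062, T(13)=-31801326, T(14)=113262102, T(15)=-403388958, T(16)=1436691078, T(17)=-5116851150; answer -5116851150
Part II: A1 = -5116851150; c = -9; remainder = value at the root: 4*(-9)^2 + 3*(-9)^1 - 4 = (324) + (-27) + (-4) = 293; answer 293

293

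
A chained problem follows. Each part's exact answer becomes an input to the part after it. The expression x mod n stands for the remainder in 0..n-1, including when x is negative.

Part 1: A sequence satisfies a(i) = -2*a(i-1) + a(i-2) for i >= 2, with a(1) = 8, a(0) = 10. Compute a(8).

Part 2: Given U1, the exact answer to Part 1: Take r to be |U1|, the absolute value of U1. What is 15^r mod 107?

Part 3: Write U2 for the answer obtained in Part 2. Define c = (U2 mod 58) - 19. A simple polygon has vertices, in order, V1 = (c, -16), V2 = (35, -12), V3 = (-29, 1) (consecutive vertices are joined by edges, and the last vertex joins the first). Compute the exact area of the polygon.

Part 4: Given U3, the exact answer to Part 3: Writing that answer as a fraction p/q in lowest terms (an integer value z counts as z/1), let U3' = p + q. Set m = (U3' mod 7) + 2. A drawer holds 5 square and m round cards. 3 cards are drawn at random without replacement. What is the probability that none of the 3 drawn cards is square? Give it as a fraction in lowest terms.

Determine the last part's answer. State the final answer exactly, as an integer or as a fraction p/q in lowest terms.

Part 1: a(2) = -2*(8) + 1*(10) = -6; iterating: a(2)=-6, a(3)=20, a(4)=-46, a(5)=112, a(6)=-270, a(7)=652, a(8)=-1574; answer -1574
Part 2: U1 = -1574; r = 1574; squarings mod 107: 15^1=15, 15^2=11, 15^4=14, 15^8=89, 15^16=3, 15^32=9, 15^64=81, 15^128=34, 15^256=86, 15^512=13, 15^1024=62; 15^1574 = 15^2 * 15^4 * 15^32 * 15^512 * 15^1024 = 36 (mod 107); answer 36
Part 3: U2 = 36; c = 17; cross terms: (17*-12 - 35*-16)=356, (35*1 - -29*-12)=-313, (-29*-16 - 17*1)=447; twice the area = |490| = 490; area = 245; answer 245
Part 4: U3 = 245; threaded value p + q = 246; m = 3; total draws C(8,3) = 56; favorable C(3,3) = 1; P = 1/56; answer 1/56

1/56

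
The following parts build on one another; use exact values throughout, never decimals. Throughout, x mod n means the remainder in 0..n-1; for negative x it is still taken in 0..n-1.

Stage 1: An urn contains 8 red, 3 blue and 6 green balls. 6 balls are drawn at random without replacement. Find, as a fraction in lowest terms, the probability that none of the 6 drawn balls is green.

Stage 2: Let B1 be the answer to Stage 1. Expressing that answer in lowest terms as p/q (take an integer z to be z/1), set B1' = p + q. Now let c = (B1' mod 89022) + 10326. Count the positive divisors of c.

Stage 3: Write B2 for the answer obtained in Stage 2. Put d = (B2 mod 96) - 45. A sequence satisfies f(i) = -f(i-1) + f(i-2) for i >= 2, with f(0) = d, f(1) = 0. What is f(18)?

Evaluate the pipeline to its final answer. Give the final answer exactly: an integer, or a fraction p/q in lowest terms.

-68671

Stage 1: total draws C(17,6) = 12376; favorable C(11,6) = 462; P = 33/884; answer 33/884
Stage 2: B1 = 33/884; threaded value p + q = 917; c = 11243; 11243 is prime, so its only divisors are 1 and 11243; count = 2; answer 2
Stage 3: B2 = 2; d = -43; f(2) = -1*(0) + 1*(-43) = -43; iterating: f(2)=-43, f(3)=43, f(4)=-86, f(5)=129, f(6)=-215, f(7)=344, f(8)=-559, f(9)=903, f(10)=-1462, f(11)=2365, f(12)=-3827, f(13)=6192, f(14)=-10019, f(15)=16211, f(16)=-26230, f(17)=42441, f(18)=-68671; answer -68671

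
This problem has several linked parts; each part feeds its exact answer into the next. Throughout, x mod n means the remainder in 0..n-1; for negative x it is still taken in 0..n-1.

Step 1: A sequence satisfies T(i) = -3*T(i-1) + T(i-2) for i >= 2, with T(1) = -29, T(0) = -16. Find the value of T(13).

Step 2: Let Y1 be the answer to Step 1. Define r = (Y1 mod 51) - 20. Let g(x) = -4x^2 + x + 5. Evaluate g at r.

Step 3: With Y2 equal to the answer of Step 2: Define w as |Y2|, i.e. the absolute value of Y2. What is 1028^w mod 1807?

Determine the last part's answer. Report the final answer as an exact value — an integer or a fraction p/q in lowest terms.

963

Step 1: T(2) = -3*(-29) + 1*(-16) = 71; iterating: T(2)=71, T(3)=-242, T(4)=797, T(5)=-2633, T(6)=8696, T(7)=-28721, T(8)=94859, T(9)=-313298, T(10)=1034753, T(11)=-3417557, T(12)=11287424, T(13)=-37279829; answer -37279829
Step 2: Y1 = -37279829; r = 29; -4*(29)^2 + 1*(29)^1 + 5 = (-3364) + (29) + (5) = -3330; answer -3330
Step 3: Y2 = -3330; w = 3330; squarings mod 1807: 1028^1=1028, 1028^2=1496, 1028^4=950, 1028^8=807, 1028^16=729, 1028^32=183, 1028^64=963, 1028^128=378, 1028^256=131, 1028^512=898, 1028^1024=482, 1028^2048=1028; 1028^3330 = 1028^2 * 1028^256 * 1028^1024 * 1028^2048 = 963 (mod 1807); answer 963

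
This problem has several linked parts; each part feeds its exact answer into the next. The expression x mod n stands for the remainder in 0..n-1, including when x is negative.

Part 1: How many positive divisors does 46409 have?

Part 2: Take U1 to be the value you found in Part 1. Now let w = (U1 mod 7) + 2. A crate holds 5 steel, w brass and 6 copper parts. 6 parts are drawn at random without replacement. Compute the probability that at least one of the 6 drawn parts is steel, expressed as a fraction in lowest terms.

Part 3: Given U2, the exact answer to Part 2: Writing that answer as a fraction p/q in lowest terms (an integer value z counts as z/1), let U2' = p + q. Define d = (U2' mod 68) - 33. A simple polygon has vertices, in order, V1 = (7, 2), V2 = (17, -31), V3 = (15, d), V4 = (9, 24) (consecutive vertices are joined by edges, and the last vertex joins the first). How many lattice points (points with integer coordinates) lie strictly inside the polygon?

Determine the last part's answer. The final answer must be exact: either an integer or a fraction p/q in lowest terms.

218

Part 1: 46409 = 11 * 4219; number of divisors = (1+1) * (1+1) = 4; answer 4
Part 2: U1 = 4; w = 6; total draws C(17,6) = 12376; complement C(12,6) = 924; favorable 12376 - 924 = 11452; P = 409/442; answer 409/442
Part 3: U2 = 409/442; threaded value p + q = 851; d = 2; cross terms: (7*-31 - 17*2)=-251, (17*2 - 15*-31)=499, (15*24 - 9*2)=342, (9*2 - 7*24)=-150; twice the area = |440| = 440; area = 220; boundary points = 1 + 1 + 2 + 2 = 6; strictly interior points = area - boundary/2 + 1 = 218; answer 218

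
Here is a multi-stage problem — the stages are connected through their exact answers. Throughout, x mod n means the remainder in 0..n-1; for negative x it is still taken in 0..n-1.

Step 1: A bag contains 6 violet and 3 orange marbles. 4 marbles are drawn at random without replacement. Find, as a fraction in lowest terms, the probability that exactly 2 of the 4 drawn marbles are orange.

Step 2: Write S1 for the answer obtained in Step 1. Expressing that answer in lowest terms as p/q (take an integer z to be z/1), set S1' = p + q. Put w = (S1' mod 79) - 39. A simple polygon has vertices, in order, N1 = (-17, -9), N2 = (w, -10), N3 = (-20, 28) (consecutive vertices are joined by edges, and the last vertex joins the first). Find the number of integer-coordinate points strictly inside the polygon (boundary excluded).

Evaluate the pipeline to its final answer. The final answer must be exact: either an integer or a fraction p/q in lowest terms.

Step 1: total draws C(9,4) = 126; favorable C(3,2)*C(6,2) = 45; P = 5/14; answer 5/14
Step 2: S1 = 5/14; threaded value p + q = 19; w = -20; cross terms: (-17*-10 - -20*-9)=-10, (-20*28 - -20*-10)=-760, (-20*-9 - -17*28)=656; twice the area = |-114| = 114; area = 57; boundary points = 1 + 38 + 1 = 40; strictly interior points = area - boundary/2 + 1 = 38; answer 38

38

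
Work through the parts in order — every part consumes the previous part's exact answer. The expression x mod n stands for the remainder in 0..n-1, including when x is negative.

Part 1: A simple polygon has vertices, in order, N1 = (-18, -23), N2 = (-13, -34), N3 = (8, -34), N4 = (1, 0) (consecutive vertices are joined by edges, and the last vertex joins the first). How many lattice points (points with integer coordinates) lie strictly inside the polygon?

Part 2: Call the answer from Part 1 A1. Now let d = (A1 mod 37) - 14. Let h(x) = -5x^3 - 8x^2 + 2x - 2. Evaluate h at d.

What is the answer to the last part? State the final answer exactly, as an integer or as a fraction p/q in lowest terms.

-12313

Part 1: cross terms: (-18*-34 - -13*-23)=313, (-13*-34 - 8*-34)=714, (8*0 - 1*-34)=34, (1*-23 - -18*0)=-23; twice the area = |1038| = 1038; area = 519; boundary points = 1 + 21 + 1 + 1 = 24; strictly interior points = area - boundary/2 + 1 = 508; answer 508
Part 2: A1 = 508; d = 13; -5*(13)^3 - 8*(13)^2 + 2*(13)^1 - 2 = (-10985) + (-1352) + (26) + (-2) = -12313; answer -12313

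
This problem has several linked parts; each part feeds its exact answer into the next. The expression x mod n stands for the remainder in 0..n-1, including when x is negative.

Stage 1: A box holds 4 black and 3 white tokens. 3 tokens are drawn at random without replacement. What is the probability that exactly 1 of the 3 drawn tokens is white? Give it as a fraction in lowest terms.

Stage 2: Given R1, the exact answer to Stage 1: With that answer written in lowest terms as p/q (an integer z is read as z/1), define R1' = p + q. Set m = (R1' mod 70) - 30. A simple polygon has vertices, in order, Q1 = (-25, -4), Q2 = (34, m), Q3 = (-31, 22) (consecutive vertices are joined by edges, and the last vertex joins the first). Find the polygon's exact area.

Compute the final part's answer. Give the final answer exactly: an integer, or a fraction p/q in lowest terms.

848

Stage 1: total draws C(7,3) = 35; favorable C(3,1)*C(4,2) = 18; P = 18/35; answer 18/35
Stage 2: R1 = 18/35; threaded value p + q = 53; m = 23; cross terms: (-25*23 - 34*-4)=-439, (34*22 - -31*23)=1461, (-31*-4 - -25*22)=674; twice the area = |1696| = 1696; area = 848; answer 848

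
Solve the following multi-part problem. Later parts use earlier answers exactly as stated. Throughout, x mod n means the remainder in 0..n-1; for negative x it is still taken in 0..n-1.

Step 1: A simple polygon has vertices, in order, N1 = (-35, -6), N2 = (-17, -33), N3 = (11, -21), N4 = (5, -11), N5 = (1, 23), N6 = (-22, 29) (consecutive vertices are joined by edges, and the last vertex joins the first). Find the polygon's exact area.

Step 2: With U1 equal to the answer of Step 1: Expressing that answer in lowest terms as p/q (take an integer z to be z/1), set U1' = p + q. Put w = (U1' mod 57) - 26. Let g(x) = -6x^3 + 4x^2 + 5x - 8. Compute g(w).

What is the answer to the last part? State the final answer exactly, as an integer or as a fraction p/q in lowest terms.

-1835

Step 1: cross terms: (-35*-33 - -17*-6)=1053, (-17*-21 - 11*-33)=720, (11*-11 - 5*-21)=-16, (5*23 - 1*-11)=126, (1*29 - -22*23)=535, (-22*-6 - -35*29)=1147; twice the area = |3565| = 3565; area = 3565/2; answer 3565/2
Step 2: U1 = 3565/2; threaded value p + q = 3567; w = 7; -6*(7)^3 + 4*(7)^2 + 5*(7)^1 - 8 = (-2058) + (196) + (35) + (-8) = -1835; answer -1835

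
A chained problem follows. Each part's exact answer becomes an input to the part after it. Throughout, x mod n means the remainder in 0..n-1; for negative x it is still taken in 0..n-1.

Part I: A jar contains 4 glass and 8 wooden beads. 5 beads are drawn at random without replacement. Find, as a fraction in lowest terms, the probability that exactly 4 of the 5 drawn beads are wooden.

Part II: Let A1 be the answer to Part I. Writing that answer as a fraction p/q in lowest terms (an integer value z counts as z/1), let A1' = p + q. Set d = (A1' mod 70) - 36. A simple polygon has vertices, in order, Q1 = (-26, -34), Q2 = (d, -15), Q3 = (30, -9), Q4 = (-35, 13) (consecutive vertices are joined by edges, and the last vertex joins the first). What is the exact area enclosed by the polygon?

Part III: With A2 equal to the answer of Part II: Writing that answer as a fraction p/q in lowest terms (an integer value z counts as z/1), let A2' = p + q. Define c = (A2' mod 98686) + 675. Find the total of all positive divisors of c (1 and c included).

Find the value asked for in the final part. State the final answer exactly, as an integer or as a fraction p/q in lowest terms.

8064

Part I: total draws C(12,5) = 792; favorable C(8,4)*C(4,1) = 280; P = 35/99; answer 35/99
Part II: A1 = 35/99; threaded value p + q = 134; d = 28; cross terms: (-26*-15 - 28*-34)=1342, (28*-9 - 30*-15)=198, (30*13 - -35*-9)=75, (-35*-34 - -26*13)=1528; twice the area = |3143| = 3143; area = 3143/2; answer 3143/2
Part III: A2 = 3143/2; threaded value p + q = 3145; c = 3820; 3820 = 2^2 * 5 * 191; sigma = (1 + 2 + 4) * (1 + 5) * (1 + 191) = 7 * 6 * 192 = 8064; answer 8064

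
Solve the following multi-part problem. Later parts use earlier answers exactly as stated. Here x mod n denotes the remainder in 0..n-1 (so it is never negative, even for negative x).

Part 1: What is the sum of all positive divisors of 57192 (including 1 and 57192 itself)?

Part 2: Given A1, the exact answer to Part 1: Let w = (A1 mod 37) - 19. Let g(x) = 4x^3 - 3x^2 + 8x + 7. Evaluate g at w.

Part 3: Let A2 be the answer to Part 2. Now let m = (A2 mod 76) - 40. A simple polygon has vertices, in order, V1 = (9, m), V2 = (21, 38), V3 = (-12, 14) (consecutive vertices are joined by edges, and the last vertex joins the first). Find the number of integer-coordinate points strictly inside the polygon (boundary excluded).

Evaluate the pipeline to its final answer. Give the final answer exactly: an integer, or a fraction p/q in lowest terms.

825

Part 1: 57192 = 2^3 * 3 * 2383; sigma = (1 + 2 + 4 + 8) * (1 + 3) * (1 + 2383) = 15 * 4 * 2384 = 143040; answer 143040
Part 2: A1 = 143040; w = 16; 4*(16)^3 - 3*(16)^2 + 8*(16)^1 + 7 = (16384) + (-768) + (128) + (7) = 15751; answer 15751
Part 3: A2 = 15751; m = -21; cross terms: (9*38 - 21*-21)=783, (21*14 - -12*38)=750, (-12*-21 - 9*14)=126; twice the area = |1659| = 1659; area = 1659/2; boundary points = 1 + 3 + 7 = 11; strictly interior points = area - boundary/2 + 1 = 825; answer 825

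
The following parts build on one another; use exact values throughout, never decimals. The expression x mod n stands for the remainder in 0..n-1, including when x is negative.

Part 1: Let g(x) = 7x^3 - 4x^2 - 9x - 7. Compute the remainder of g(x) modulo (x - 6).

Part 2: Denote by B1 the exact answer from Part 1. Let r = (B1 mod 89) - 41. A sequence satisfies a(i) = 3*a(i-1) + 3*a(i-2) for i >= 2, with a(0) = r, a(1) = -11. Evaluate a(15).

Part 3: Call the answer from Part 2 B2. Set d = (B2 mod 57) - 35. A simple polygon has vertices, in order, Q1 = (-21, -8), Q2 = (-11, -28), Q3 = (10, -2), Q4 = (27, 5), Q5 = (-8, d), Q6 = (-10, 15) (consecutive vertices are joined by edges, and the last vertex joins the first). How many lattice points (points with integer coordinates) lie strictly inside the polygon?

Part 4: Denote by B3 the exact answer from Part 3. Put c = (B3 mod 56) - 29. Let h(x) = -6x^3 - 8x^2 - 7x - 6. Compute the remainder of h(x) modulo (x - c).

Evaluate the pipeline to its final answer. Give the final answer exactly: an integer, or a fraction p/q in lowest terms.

Part 1: remainder = value at the root: 7*(6)^3 - 4*(6)^2 - 9*(6)^1 - 7 = (1512) + (-144) + (-54) + (-7) = 1307; answer 1307
Part 2: B1 = 1307; r = 20; a(2) = 3*(-11) + 3*(20) = 27; iterating: a(2)=27, a(3)=48, a(4)=225, a(5)=819, a(6)=3132, a(7)=11853, a(8)=44955, a(9)=170424, a(10)=646137, a(11)=2449683, a(12)=9287460, a(13)=35211429, a(14)=133496667, a(15)=506124288; answer 506124288
Part 3: B2 = 506124288; d = -8; cross terms: (-21*-28 - -11*-8)=500, (-11*-2 - 10*-28)=302, (10*5 - 27*-2)=104, (27*-8 - -8*5)=-176, (-8*15 - -10*-8)=-200, (-10*-8 - -21*15)=395; twice the area = |925| = 925; area = 925/2; boundary points = 10 + 1 + 1 + 1 + 1 + 1 = 15; strictly interior points = area - boundary/2 + 1 = 456; answer 456
Part 4: B3 = 456; c = -21; remainder = value at the root: -6*(-21)^3 - 8*(-21)^2 - 7*(-21)^1 - 6 = (55566) + (-3528) + (147) + (-6) = 52179; answer 52179

52179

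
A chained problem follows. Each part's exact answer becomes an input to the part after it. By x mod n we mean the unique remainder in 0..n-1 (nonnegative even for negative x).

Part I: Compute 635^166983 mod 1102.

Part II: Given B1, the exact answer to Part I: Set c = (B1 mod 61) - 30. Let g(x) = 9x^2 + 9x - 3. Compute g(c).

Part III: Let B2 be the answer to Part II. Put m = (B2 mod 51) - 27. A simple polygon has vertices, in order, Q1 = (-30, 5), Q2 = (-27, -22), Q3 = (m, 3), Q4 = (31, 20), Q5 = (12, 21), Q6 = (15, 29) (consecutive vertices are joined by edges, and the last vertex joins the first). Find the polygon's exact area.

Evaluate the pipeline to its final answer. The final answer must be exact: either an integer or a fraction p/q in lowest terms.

942

Part I: squarings mod 1102: 635^1=635, 635^2=995, 635^4=429, 635^8=7, 635^16=49, 635^32=197, 635^64=239, 635^128=919, 635^256=429, 635^512=7, 635^1024=49, 635^2048=197, 635^4096=239, 635^8192=919, 635^16384=429, 635^32768=7, 635^65536=49, 635^131072=197; 635^166983 = 635^1 * 635^2 * 635^4 * 635^64 * 635^1024 * 635^2048 * 635^32768 * 635^131072 = 417 (mod 1102); answer 417
Part II: B1 = 417; c = 21; 9*(21)^2 + 9*(21)^1 - 3 = (3969) + (189) + (-3) = 4155; answer 4155
Part III: B2 = 4155; m = -3; cross terms: (-30*-22 - -27*5)=795, (-27*3 - -3*-22)=-147, (-3*20 - 31*3)=-153, (31*21 - 12*20)=411, (12*29 - 15*21)=33, (15*5 - -30*29)=945; twice the area = |1884| = 1884; area = 942; answer 942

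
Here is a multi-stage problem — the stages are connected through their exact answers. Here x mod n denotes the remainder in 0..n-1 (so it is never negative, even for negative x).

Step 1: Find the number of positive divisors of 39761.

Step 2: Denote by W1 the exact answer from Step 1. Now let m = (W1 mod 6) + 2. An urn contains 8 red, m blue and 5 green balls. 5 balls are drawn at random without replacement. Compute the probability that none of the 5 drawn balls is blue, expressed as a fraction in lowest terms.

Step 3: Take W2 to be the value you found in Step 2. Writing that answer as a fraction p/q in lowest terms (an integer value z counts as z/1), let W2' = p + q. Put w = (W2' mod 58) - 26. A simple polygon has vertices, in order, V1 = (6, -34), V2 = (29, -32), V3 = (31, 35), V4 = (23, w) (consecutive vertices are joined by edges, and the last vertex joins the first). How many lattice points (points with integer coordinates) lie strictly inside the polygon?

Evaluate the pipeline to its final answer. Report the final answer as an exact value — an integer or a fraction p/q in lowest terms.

Step 1: 39761 is prime, so its only divisors are 1 and 39761; count = 2; answer 2
Step 2: W1 = 2; m = 4; total draws C(17,5) = 6188; favorable C(13,5) = 1287; P = 99/476; answer 99/476
Step 3: W2 = 99/476; threaded value p + q = 575; w = 27; cross terms: (6*-32 - 29*-34)=794, (29*35 - 31*-32)=2007, (31*27 - 23*35)=32, (23*-34 - 6*27)=-944; twice the area = |1889| = 1889; area = 1889/2; boundary points = 1 + 1 + 8 + 1 = 11; strictly interior points = area - boundary/2 + 1 = 940; answer 940

940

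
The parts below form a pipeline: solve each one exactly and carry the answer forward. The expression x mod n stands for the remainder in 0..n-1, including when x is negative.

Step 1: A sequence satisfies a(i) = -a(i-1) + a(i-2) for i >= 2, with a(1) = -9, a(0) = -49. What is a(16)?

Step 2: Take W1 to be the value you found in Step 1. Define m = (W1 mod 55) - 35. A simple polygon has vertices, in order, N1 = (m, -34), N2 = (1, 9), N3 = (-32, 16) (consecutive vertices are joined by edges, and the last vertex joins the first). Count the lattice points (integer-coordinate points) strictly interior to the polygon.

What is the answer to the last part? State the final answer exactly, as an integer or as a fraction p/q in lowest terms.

800

Step 1: a(2) = -1*(-9) + 1*(-49) = -40; iterating: a(2)=-40, a(3)=31, a(4)=-71, a(5)=102, a(6)=-173, a(7)=275, a(8)=-448, a(9)=723, a(10)=-1171, a(11)=1894, a(12)=-3065, a(13)=4959, a(14)=-8024, a(15)=12983, a(16)=-21007; answer -21007
Step 2: W1 = -21007; m = -32; cross terms: (-32*9 - 1*-34)=-254, (1*16 - -32*9)=304, (-32*-34 - -32*16)=1600; twice the area = |1650| = 1650; area = 825; boundary points = 1 + 1 + 50 = 52; strictly interior points = area - boundary/2 + 1 = 800; answer 800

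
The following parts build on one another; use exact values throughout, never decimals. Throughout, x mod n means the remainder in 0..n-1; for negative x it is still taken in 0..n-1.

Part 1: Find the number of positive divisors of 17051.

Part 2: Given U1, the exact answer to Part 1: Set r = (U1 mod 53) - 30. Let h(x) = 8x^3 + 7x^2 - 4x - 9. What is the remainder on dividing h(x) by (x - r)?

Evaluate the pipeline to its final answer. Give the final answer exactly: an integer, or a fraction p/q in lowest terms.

Part 1: 17051 = 17^2 * 59; number of divisors = (2+1) * (1+1) = 6; answer 6
Part 2: U1 = 6; r = -24; remainder = value at the root: 8*(-24)^3 + 7*(-24)^2 - 4*(-24)^1 - 9 = (-110592) + (4032) + (96) + (-9) = -106473; answer -106473

-106473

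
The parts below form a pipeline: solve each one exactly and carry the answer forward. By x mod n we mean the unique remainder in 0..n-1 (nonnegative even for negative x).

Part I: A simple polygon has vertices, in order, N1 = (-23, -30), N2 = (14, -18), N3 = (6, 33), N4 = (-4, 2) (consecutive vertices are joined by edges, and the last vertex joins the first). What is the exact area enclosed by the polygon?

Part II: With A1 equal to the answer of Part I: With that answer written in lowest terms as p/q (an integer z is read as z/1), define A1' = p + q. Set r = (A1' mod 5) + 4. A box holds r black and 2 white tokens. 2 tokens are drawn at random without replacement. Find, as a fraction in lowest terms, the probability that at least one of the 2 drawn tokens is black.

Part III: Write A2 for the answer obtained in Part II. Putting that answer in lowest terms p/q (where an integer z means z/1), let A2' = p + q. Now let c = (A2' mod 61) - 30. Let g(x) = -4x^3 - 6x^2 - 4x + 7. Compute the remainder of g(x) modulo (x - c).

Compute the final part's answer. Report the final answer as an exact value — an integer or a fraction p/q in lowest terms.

Part I: cross terms: (-23*-18 - 14*-30)=834, (14*33 - 6*-18)=570, (6*2 - -4*33)=144, (-4*-30 - -23*2)=166; twice the area = |1714| = 1714; area = 857; answer 857
Part II: A1 = 857; threaded value p + q = 858; r = 7; total draws C(9,2) = 36; complement C(2,2) = 1; favorable 36 - 1 = 35; P = 35/36; answer 35/36
Part III: A2 = 35/36; threaded value p + q = 71; c = -20; remainder = value at the root: -4*(-20)^3 - 6*(-20)^2 - 4*(-20)^1 + 7 = (32000) + (-2400) + (80) + (7) = 29687; answer 29687

29687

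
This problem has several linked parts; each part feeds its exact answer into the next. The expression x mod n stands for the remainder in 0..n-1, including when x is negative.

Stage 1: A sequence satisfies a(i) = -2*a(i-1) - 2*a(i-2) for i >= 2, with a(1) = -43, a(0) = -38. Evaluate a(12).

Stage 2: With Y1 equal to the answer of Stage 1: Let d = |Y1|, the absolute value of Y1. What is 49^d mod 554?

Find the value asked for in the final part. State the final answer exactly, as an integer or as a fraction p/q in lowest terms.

165

Stage 1: a(2) = -2*(-43) - 2*(-38) = 162; iterating: a(2)=162, a(3)=-238, a(4)=152, a(5)=172, a(6)=-648, a(7)=952, a(8)=-608, a(9)=-688, a(10)=2592, a(11)=-3808, a(12)=2432; answer 2432
Stage 2: Y1 = 2432; d = 2432; squarings mod 554: 49^1=49, 49^2=185, 49^4=431, 49^8=171, 49^16=433, 49^32=237, 49^64=215, 49^128=243, 49^256=325, 49^512=365, 49^1024=265, 49^2048=421; 49^2432 = 49^128 * 49^256 * 49^2048 = 165 (mod 554); answer 165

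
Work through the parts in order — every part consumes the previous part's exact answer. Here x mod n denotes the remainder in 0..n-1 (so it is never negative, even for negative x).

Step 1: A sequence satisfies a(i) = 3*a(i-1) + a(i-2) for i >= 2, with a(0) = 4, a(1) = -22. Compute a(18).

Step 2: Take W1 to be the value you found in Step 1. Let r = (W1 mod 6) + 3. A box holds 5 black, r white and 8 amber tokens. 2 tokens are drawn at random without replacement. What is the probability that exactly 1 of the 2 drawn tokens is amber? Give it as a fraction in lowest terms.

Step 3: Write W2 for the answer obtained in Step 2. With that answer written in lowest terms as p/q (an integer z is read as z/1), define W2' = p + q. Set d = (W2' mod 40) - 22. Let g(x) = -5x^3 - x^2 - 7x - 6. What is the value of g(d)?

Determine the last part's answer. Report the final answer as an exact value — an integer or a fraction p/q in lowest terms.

Step 1: a(2) = 3*(-22) + 1*(4) = -62; iterating: a(2)=-62, a(3)=-208, a(4)=-686, a(5)=-2266, a(6)=-7484, a(7)=-24718, a(8)=-81638, a(9)=-269632, a(10)=-890534, a(11)=-2941234, a(12)=-9714236, a(13)=-32083942, a(14)=-105966062, a(15)=-349982128, a(16)=-1155912446, a(17)=-3817719466, a(18)=-12609070844; answer -12609070844
Step 2: W1 = -12609070844; r = 7; total draws C(20,2) = 190; favorable C(8,1)*C(12,1) = 96; P = 48/95; answer 48/95
Step 3: W2 = 48/95; threaded value p + q = 143; d = 1; -5*(1)^3 - 1*(1)^2 - 7*(1)^1 - 6 = (-5) + (-1) + (-7) + (-6) = -19; answer -19

-19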